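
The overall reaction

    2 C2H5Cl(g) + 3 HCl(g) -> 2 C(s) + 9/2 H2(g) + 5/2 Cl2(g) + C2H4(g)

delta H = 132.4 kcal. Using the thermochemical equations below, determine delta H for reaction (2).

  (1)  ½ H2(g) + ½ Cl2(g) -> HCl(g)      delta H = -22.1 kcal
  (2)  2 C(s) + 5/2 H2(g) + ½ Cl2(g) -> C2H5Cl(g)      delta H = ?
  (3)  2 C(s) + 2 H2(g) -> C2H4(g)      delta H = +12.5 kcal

(1) reversed and × 3 (reverse to put HCl(g) on the reactant side; scale by 3 for the 3 HCl(g)): (-3)·(-22.1) = +66.3 kcal
(2) reversed and × 2 (C2H5Cl(g) must end up as a reactant; ×2 to match 2 C2H5Cl(g) in the target): contributes −2·x
(3) as written (C2H4(g) already on the product side): +12.5 kcal
+132.4 = (+66.3) + (+12.5) − 2·x
x = (+132.4 − (+78.8)) / (-2) = -26.8 kcal

delta H = -26.8 kcal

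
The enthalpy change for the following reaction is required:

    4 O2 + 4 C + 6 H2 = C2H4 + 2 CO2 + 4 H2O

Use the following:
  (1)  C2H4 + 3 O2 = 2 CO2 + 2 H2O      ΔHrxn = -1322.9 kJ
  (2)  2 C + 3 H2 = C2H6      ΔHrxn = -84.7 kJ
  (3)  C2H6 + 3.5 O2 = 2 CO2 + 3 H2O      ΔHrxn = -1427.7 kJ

(1) reversed (C2H4 must end up as a product): +1322.9 kJ
(2) × 2 (×2 to match 4 C in the target): (2)·(-84.7) = -169.4 kJ
(3) × 2: (2)·(-1427.7) = -2855.4 kJ
Since enthalpy is a state function, ΔHrxn = (+1322.9) + (-169.4) + (-2855.4) = -1701.9 kJ

ΔHrxn = -1701.9 kJ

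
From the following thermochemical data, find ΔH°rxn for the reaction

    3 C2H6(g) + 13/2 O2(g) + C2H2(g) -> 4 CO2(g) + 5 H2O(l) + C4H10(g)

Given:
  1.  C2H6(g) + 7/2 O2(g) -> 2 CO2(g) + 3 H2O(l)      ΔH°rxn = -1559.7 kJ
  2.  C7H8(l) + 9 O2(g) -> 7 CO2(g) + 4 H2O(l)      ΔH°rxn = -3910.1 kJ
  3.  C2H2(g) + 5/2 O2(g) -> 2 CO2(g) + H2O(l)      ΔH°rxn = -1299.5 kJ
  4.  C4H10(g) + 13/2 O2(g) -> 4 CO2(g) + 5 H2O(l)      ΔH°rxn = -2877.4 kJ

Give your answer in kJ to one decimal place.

ΔH°rxn = -3101.2 kJ

eq. 1 × 3 (scale by 3 for the 3 C2H6(g)): (3)·(-1559.7) = -4679.1 kJ
eq. 2: not needed (C7H8(l) appears nowhere else).
eq. 3 as written (C2H2(g) already on the reactant side): -1299.5 kJ
eq. 4 reversed (reverse to put C4H10(g) on the product side): +2877.4 kJ
Combining the equations, ΔH°rxn = (-4679.1) + (-1299.5) + (+2877.4) = -3101.2 kJ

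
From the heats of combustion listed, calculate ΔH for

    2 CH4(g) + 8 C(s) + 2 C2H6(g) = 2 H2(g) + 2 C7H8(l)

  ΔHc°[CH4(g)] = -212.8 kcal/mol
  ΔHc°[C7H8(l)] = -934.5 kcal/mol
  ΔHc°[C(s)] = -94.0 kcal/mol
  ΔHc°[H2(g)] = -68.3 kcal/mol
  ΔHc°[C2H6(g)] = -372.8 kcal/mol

ΔH = 82.4 kcal/mol

With combustion enthalpies, reactants minus products:
= [2·(-212.8) + 8·(-94.0) + 2·(-372.8)] − [2·(-68.3) + 2·(-934.5)]
= 82.4 kcal/mol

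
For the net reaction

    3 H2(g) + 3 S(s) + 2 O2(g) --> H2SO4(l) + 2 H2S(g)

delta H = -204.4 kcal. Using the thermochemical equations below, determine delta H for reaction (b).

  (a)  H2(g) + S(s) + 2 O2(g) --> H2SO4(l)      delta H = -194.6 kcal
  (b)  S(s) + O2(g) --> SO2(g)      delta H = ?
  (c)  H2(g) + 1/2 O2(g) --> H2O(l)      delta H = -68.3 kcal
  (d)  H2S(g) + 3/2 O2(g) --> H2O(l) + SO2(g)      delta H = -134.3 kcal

delta H = -70.9 kcal

(a) as written: -194.6 kcal
(b) × 2: contributes 2·x
(c) × 2: (2)·(-68.3) = -136.6 kcal
(d) reversed and × 2: (-2)·(-134.3) = +268.6 kcal
-204.4 = (-194.6) + (-136.6) + (+268.6) + 2·x
x = (-204.4 − (-62.6)) / (2) = -70.9 kcal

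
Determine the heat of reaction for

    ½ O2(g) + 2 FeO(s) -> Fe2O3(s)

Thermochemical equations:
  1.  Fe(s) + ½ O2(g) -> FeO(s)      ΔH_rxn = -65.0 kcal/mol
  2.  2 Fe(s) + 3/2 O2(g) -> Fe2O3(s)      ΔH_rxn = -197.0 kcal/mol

ΔH_rxn = -67.0 kcal/mol

eq. 1 reversed and × 2 (FeO(s) must end up as a reactant; ×2 to match 2 FeO(s) in the target): (-2)·(-65.0) = +130.0 kcal/mol
eq. 2 as written (Fe2O3(s) already on the product side): -197.0 kcal/mol
Summing the manipulated equations, ΔH_rxn = (-2)·(-65.0) + (1)·(-197.0) = -67.0 kcal/mol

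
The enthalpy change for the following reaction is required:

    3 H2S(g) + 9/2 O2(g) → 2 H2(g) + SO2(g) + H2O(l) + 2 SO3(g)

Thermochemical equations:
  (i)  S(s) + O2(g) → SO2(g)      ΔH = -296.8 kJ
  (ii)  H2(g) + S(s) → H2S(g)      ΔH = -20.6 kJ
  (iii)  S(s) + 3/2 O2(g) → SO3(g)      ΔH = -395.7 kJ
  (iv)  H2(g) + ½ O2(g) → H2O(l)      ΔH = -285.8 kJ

(i) as written: -296.8 kJ
(ii) reversed and × 3: (-3)·(-20.6) = +61.8 kJ
(iii) × 2: (2)·(-395.7) = -791.4 kJ
(iv) as written: -285.8 kJ
Summing the manipulated equations, ΔH = (1)·(-296.8) + (-3)·(-20.6) + (2)·(-395.7) + (1)·(-285.8) = -1312.2 kJ

ΔH = -1312.2 kJ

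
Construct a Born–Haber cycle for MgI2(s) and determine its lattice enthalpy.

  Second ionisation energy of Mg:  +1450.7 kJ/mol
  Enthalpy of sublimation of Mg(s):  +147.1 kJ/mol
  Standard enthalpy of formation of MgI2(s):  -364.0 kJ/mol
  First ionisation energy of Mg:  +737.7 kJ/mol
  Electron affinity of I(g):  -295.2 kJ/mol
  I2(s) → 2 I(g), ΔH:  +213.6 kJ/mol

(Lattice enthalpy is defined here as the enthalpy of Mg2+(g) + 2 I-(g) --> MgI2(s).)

U = -2322.7 kJ/mol

ΔHf° = 1·ΔHsub + 1·(ΣIE) + 1·D(I2) + 2·EA + U
-364.0 = 1·(+147.1) + 1·(+2188.4) + 1·(+213.6) + 2·(-295.2) + U
U = -364.0 − (+1958.7) = -2322.7 kJ/mol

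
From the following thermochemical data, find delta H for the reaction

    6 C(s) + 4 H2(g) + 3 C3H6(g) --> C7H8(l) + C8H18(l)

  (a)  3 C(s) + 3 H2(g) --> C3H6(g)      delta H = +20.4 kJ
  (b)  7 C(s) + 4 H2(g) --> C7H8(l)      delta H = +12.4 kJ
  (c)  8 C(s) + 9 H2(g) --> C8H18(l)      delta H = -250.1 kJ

delta H = -298.9 kJ

(a) reversed and × 3: (-3)·(+20.4) = -61.2 kJ
(b) as written: +12.4 kJ
(c) as written: -250.1 kJ
delta H = (-3)·(+20.4) + (1)·(+12.4) + (1)·(-250.1) = -298.9 kJ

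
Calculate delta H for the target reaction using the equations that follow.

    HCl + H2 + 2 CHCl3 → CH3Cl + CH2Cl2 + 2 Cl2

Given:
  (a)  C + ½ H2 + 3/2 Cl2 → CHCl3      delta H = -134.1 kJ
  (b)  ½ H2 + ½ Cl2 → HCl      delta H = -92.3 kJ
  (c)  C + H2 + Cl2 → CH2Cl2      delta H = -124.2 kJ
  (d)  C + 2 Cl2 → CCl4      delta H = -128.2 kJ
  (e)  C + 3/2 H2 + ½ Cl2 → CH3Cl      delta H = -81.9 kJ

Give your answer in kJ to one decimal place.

(a) reversed and × 2: (-2)·(-134.1) = +268.2 kJ
(b) reversed: +92.3 kJ
(c) as written: -124.2 kJ
(d): not needed.
(e) as written: -81.9 kJ
By Hess's law, delta H = (-2)·(-134.1) + (-1)·(-92.3) + (1)·(-124.2) + (1)·(-81.9) = 154.4 kJ

delta H = 154.4 kJ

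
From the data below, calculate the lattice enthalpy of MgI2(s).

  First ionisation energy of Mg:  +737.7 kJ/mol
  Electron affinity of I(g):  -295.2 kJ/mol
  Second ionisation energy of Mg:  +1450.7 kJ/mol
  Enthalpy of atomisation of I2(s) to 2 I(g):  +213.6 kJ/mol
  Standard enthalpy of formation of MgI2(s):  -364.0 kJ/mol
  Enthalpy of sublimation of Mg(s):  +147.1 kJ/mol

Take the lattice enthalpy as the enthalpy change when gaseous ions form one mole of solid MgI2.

U = -2322.7 kJ/mol

ΔHf° = 1·ΔHsub + 1·(ΣIE) + 1·D(I2) + 2·EA + U
-364.0 = 1·(+147.1) + 1·(+2188.4) + 1·(+213.6) + 2·(-295.2) + U
U = -364.0 − (+1958.7) = -2322.7 kJ/mol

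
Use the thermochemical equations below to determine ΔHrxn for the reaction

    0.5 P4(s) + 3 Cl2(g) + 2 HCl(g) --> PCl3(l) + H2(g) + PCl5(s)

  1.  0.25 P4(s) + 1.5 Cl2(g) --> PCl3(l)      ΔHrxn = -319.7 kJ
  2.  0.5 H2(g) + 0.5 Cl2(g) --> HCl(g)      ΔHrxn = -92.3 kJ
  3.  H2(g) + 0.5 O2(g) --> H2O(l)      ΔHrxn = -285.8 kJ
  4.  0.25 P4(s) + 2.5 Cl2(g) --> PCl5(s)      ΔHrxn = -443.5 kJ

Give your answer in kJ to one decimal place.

eq. 1 as written: -319.7 kJ
eq. 2 reversed and × 2: (-2)·(-92.3) = +184.6 kJ
eq. 3: not needed.
eq. 4 as written: -443.5 kJ
ΔHrxn = (1)·(-319.7) + (-2)·(-92.3) + (1)·(-443.5) = -578.6 kJ

ΔHrxn = -578.6 kJ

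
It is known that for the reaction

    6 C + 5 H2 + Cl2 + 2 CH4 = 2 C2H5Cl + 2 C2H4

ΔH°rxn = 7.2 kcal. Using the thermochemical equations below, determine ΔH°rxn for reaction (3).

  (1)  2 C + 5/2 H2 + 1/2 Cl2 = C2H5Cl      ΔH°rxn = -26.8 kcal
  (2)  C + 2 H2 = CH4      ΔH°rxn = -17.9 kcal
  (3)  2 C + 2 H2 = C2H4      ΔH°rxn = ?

(1) × 2: (2)·(-26.8) = -53.6 kcal
(2) reversed and × 2: (-2)·(-17.9) = +35.8 kcal
(3) × 2: contributes 2·x
+7.2 = (-53.6) + (+35.8) + 2·x
x = (+7.2 − (-17.8)) / (2) = 12.5 kcal

ΔH°rxn = 12.5 kcal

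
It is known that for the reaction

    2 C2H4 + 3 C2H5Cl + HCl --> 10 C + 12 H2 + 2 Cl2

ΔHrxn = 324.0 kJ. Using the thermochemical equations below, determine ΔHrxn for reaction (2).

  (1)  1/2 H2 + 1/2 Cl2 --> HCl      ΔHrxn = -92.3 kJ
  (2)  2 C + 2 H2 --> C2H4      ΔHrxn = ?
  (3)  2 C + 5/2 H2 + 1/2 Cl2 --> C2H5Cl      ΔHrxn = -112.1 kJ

ΔHrxn = 52.3 kJ

(1) reversed (reverse to put HCl on the reactant side): +92.3 kJ
(2) reversed and × 2 (reverse to put C2H4 on the reactant side; scale by 2 for the 2 C2H4): contributes −2·x
(3) reversed and × 3 (reverse to put C2H5Cl on the reactant side; ×3 to match 3 C2H5Cl in the target): (-3)·(-112.1) = +336.3 kJ
+324.0 = (+92.3) + (+336.3) − 2·x
x = (+324.0 − (+428.6)) / (-2) = 52.3 kJ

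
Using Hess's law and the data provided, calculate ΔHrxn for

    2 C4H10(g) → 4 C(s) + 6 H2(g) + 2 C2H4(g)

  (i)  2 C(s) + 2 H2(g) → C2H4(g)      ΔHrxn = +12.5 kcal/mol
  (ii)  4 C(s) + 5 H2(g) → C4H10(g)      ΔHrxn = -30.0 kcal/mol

ΔHrxn = 85.0 kcal/mol

(i) × 2 (scale by 2 for the 2 C2H4(g)): (2)·(+12.5) = +25.0 kcal/mol
(ii) reversed and × 2 (C4H10(g) must end up as a reactant; ×2 to match 2 C4H10(g) in the target): (-2)·(-30.0) = +60.0 kcal/mol
Since enthalpy is a state function, ΔHrxn = (+25.0) + (+60.0) = 85.0 kcal/mol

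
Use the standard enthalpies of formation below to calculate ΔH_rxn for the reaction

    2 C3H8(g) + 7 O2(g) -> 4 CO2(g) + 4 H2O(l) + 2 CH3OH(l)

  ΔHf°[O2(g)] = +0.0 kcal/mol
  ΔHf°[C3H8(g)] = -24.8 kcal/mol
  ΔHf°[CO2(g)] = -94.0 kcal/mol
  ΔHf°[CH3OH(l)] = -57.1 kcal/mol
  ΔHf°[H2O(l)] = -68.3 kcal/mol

ΔH_rxn = -713.8 kcal/mol

Products: 4·(-94.0) + 4·(-68.3) + 2·(-57.1) = -763.4
Reactants: 2·(-24.8) + 7·(+0.0) = -49.6
ΔH_rxn = (-763.4) − (-49.6) = -713.8 kcal/mol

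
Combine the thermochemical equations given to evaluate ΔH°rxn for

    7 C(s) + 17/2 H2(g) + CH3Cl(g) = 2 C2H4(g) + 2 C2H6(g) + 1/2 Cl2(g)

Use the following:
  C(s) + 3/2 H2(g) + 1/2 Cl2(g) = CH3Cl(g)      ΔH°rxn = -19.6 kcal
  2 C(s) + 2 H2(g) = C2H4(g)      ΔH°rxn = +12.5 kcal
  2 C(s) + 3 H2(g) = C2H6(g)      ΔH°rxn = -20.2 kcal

equation 1 reversed: +19.6 kcal
equation 2 × 2: (2)·(+12.5) = +25.0 kcal
equation 3 × 2: (2)·(-20.2) = -40.4 kcal
ΔH°rxn = (+19.6) + (+25.0) + (-40.4) = 4.2 kcal

ΔH°rxn = 4.2 kcal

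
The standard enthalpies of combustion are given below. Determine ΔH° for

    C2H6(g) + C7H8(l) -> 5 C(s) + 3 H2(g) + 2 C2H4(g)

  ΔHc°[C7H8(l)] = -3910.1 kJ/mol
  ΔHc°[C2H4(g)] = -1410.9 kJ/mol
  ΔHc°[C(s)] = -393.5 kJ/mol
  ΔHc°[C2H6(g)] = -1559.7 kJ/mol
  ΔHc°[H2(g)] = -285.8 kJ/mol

ΔH° = 176.9 kJ/mol

Using ΔH = Σ nΔHc°(reactants) − Σ nΔHc°(products):
= [1·(-1559.7) + 1·(-3910.1)] − [5·(-393.5) + 3·(-285.8) + 2·(-1410.9)]
= 176.9 kJ/mol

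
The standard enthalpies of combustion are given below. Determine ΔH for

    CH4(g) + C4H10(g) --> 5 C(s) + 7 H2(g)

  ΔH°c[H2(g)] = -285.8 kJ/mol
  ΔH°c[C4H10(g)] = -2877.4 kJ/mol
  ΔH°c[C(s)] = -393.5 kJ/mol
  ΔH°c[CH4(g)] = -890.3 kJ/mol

ΔH = 200.4 kJ/mol

Using ΔH = Σ nΔHc°(reactants) − Σ nΔHc°(products):
= [1·(-890.3) + 1·(-2877.4)] − [5·(-393.5) + 7·(-285.8)]
= 200.4 kJ/mol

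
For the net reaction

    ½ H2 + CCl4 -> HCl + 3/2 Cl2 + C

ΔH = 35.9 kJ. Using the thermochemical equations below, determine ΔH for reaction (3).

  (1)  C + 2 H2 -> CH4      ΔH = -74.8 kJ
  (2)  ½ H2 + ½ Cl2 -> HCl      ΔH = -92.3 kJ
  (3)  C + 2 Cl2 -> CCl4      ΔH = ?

ΔH = -128.2 kJ

(1): not needed.
(2) as written: -92.3 kJ
(3) reversed: contributes −x
+35.9 = (-92.3) − x
x = (+35.9 − (-92.3)) / (-1) = -128.2 kJ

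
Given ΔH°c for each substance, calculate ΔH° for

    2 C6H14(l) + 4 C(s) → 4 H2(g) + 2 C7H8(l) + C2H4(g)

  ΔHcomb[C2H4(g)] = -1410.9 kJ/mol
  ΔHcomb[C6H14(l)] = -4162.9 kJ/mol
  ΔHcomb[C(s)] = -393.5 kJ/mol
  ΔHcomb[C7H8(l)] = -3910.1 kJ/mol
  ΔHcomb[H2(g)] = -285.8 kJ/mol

ΔH° = 474.5 kJ/mol

With combustion enthalpies, reactants minus products:
= [2·(-4162.9) + 4·(-393.5)] − [4·(-285.8) + 2·(-3910.1) + 1·(-1410.9)]
= 474.5 kJ/mol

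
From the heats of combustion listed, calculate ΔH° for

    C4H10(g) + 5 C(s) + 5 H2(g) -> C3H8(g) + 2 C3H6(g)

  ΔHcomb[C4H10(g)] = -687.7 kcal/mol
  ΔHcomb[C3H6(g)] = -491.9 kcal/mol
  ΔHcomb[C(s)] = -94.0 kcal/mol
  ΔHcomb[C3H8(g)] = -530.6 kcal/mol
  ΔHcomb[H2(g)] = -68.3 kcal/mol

ΔH° = 15.2 kcal/mol

Using ΔH = Σ nΔHc°(reactants) − Σ nΔHc°(products):
= [1·(-687.7) + 5·(-94.0) + 5·(-68.3)] − [1·(-530.6) + 2·(-491.9)]
= 15.2 kcal/mol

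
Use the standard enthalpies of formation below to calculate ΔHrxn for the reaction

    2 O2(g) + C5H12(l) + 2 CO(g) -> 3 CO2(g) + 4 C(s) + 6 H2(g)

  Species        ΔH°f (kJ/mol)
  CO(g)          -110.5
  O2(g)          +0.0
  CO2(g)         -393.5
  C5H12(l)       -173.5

ΔHrxn = -786.0 kJ/mol

Products: 3·(-393.5) + 4·(+0.0) + 6·(+0.0) = -1180.5
Reactants: 2·(+0.0) + 1·(-173.5) + 2·(-110.5) = -394.5
ΔHrxn = (-1180.5) − (-394.5) = -786.0 kJ/mol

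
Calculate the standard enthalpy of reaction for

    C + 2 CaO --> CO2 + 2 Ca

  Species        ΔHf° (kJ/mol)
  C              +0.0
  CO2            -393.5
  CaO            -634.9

ΔH°rxn = Σ nΔHf°(products) − Σ nΔHf°(reactants).
Products: 1·(-393.5) + 2·(+0.0) = -393.5
Reactants: 1·(+0.0) + 2·(-634.9) = -1269.8
ΔH° = (-393.5) − (-1269.8) = 876.3 kJ/mol

ΔH° = 876.3 kJ/mol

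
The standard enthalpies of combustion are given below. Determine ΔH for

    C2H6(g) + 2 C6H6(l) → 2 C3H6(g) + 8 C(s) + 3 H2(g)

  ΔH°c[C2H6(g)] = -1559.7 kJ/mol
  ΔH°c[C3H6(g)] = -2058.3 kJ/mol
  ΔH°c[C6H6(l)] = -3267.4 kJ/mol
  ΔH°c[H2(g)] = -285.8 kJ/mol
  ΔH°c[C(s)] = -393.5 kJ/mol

ΔH = 27.5 kJ/mol

With combustion enthalpies, reactants minus products:
= [1·(-1559.7) + 2·(-3267.4)] − [2·(-2058.3) + 8·(-393.5) + 3·(-285.8)]
= 27.5 kJ/mol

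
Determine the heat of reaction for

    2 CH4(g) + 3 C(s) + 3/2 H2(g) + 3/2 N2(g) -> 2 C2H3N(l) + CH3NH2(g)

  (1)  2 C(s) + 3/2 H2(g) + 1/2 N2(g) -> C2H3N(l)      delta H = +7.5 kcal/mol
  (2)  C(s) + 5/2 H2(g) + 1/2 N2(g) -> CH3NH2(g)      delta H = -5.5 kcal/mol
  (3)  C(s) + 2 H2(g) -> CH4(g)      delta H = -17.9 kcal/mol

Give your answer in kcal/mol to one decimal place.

delta H = 45.3 kcal/mol

(1) × 2 (scale by 2 for the 2 C2H3N(l)): (2)·(+7.5) = +15.0 kcal/mol
(2) as written (CH3NH2(g) already on the product side): -5.5 kcal/mol
(3) reversed and × 2 (CH4(g) must end up as a reactant; scale by 2 for the 2 CH4(g)): (-2)·(-17.9) = +35.8 kcal/mol
delta H = (+15.0) + (-5.5) + (+35.8) = 45.3 kcal/mol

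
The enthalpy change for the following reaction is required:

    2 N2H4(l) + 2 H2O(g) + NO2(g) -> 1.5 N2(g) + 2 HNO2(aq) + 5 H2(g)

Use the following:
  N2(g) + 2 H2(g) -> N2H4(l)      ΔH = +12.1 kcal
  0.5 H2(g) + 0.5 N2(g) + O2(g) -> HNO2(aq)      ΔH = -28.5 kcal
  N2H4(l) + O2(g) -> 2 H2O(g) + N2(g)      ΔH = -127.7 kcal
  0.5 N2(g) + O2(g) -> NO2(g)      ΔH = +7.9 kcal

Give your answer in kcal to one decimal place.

equation 1 reversed and × 3: (-3)·(+12.1) = -36.3 kcal
equation 2 × 2 (×2 to match 2 HNO2(aq) in the target): (2)·(-28.5) = -57.0 kcal
equation 3 reversed (reverse to put H2O(g) on the reactant side): +127.7 kcal
equation 4 reversed (NO2(g) must end up as a reactant): -7.9 kcal
Combining the equations, ΔH = (-36.3) + (-57.0) + (+127.7) + (-7.9) = 26.5 kcal

ΔH = 26.5 kcal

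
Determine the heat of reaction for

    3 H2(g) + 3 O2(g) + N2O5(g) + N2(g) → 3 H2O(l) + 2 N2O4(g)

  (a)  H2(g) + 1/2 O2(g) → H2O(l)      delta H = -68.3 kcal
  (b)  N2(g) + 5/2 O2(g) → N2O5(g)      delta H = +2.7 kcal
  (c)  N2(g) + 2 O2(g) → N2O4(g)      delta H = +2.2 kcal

delta H = -203.2 kcal

(a) × 3 (×3 to match 3 H2O(l) in the target): (3)·(-68.3) = -204.9 kcal
(b) reversed (reverse to put N2O5(g) on the reactant side): -2.7 kcal
(c) × 2 (scale by 2 for the 2 N2O4(g)): (2)·(+2.2) = +4.4 kcal
delta H = (-204.9) + (-2.7) + (+4.4) = -203.2 kcal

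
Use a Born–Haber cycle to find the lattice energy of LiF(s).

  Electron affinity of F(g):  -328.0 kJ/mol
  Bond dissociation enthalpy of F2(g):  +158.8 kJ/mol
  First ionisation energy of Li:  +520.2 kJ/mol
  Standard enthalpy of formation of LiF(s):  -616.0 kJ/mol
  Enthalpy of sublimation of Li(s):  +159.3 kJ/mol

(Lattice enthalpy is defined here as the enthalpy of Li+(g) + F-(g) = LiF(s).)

ΔHf° = 1·ΔHsub + 1·(ΣIE) + 1/2·D(F2) + 1·EA + U
-616.0 = 1·(+159.3) + 1·(+520.2) + 1/2·(+158.8) + 1·(-328.0) + U
U = -616.0 − (+430.9) = -1046.9 kJ/mol

U = -1046.9 kJ/mol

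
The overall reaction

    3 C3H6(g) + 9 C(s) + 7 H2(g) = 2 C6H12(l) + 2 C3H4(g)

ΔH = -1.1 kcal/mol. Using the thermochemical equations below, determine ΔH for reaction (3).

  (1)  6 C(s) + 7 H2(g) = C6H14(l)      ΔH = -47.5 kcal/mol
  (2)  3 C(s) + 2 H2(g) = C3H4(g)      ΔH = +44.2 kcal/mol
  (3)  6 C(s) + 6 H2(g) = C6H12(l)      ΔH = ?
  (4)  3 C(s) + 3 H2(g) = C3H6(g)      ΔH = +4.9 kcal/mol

(1): not needed.
(2) × 2: (2)·(+44.2) = +88.4 kcal/mol
(3) × 2: contributes 2·x
(4) reversed and × 3: (-3)·(+4.9) = -14.7 kcal/mol
-1.1 = (+88.4) + (-14.7) + 2·x
x = (-1.1 − (+73.7)) / (2) = -37.4 kcal/mol

ΔH = -37.4 kcal/mol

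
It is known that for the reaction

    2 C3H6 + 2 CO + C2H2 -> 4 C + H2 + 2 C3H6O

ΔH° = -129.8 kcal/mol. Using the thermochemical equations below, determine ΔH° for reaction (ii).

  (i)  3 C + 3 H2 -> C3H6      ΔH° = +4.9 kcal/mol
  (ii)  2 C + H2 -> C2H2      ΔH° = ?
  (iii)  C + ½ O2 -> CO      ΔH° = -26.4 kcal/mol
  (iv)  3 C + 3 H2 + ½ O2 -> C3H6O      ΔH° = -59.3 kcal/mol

ΔH° = 54.2 kcal/mol

(i) reversed and × 2 (C3H6 must end up as a reactant; scale by 2 for the 2 C3H6): (-2)·(+4.9) = -9.8 kcal/mol
(ii) reversed (reverse to put C2H2 on the reactant side): contributes −x
(iii) reversed and × 2 (CO must end up as a reactant; ×2 to match 2 CO in the target): (-2)·(-26.4) = +52.8 kcal/mol
(iv) × 2 (×2 to match 2 C3H6O in the target): (2)·(-59.3) = -118.6 kcal/mol
-129.8 = (-9.8) + (+52.8) + (-118.6) − x
x = (-129.8 − (-75.6)) / (-1) = 54.2 kcal/mol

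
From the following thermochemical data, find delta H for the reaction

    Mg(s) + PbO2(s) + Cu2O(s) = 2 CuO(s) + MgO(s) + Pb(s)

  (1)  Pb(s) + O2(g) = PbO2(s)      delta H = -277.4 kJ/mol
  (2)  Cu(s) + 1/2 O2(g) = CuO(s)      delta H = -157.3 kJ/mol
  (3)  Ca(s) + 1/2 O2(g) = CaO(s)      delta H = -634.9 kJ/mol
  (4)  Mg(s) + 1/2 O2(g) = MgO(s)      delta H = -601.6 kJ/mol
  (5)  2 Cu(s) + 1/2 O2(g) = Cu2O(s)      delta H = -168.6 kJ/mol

(1) reversed (PbO2(s) must end up as a reactant): +277.4 kJ/mol
(2) × 2 (scale by 2 for the 2 CuO(s)): (2)·(-157.3) = -314.6 kJ/mol
(3): not needed (CaO(s) appears nowhere else).
(4) as written (MgO(s) already on the product side): -601.6 kJ/mol
(5) reversed (reverse to put Cu2O(s) on the reactant side): +168.6 kJ/mol
delta H = (-1)·(-277.4) + (2)·(-157.3) + (1)·(-601.6) + (-1)·(-168.6) = -470.2 kJ/mol

delta H = -470.2 kJ/mol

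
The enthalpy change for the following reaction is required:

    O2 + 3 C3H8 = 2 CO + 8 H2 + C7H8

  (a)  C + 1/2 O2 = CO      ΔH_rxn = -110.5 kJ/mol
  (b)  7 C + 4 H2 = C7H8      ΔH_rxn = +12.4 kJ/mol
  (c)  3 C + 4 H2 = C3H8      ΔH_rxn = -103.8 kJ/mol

(a) × 2: (2)·(-110.5) = -221.0 kJ/mol
(b) as written: +12.4 kJ/mol
(c) reversed and × 3: (-3)·(-103.8) = +311.4 kJ/mol
Since enthalpy is a state function, ΔH_rxn = (2)·(-110.5) + (1)·(+12.4) + (-3)·(-103.8) = 102.8 kJ/mol

ΔH_rxn = 102.8 kJ/mol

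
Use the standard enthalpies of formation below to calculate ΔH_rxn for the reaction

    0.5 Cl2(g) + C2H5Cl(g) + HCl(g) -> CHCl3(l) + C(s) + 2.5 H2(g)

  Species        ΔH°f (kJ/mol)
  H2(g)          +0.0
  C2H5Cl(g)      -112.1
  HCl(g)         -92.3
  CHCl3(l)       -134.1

ΔH_rxn = 70.3 kJ/mol

Products: 1·(-134.1) + 1·(+0.0) + 5/2·(+0.0) = -134.1
Reactants: 1/2·(+0.0) + 1·(-112.1) + 1·(-92.3) = -204.4
ΔH_rxn = (-134.1) − (-204.4) = 70.3 kJ/mol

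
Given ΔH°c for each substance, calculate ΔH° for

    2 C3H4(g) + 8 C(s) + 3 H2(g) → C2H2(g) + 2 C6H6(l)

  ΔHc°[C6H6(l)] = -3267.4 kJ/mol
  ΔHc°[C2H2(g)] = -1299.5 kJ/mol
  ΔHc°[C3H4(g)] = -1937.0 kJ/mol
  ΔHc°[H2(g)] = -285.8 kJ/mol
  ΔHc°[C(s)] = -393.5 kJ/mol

ΔH° = -45.1 kJ/mol

With combustion enthalpies, reactants minus products:
= [2·(-1937.0) + 8·(-393.5) + 3·(-285.8)] − [1·(-1299.5) + 2·(-3267.4)]
= -45.1 kJ/mol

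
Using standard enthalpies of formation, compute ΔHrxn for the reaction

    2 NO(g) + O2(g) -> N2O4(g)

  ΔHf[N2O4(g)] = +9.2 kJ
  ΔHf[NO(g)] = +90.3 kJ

ΔHrxn = -171.4 kJ

Products: 1·(+9.2) = +9.2
Reactants: 2·(+90.3) + 1·(+0.0) = +180.6
ΔHrxn = (+9.2) − (+180.6) = -171.4 kJ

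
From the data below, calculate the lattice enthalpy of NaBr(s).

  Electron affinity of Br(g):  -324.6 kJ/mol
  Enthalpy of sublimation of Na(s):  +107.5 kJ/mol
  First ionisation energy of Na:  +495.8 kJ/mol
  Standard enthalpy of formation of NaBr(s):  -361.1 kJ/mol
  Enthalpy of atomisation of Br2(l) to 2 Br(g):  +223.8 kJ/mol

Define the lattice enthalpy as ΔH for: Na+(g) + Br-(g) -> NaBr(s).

U = -751.7 kJ/mol

ΔHf° = 1·ΔHsub + 1·(ΣIE) + 1/2·D(Br2) + 1·EA + U
-361.1 = 1·(+107.5) + 1·(+495.8) + 1/2·(+223.8) + 1·(-324.6) + U
U = -361.1 − (+390.6) = -751.7 kJ/mol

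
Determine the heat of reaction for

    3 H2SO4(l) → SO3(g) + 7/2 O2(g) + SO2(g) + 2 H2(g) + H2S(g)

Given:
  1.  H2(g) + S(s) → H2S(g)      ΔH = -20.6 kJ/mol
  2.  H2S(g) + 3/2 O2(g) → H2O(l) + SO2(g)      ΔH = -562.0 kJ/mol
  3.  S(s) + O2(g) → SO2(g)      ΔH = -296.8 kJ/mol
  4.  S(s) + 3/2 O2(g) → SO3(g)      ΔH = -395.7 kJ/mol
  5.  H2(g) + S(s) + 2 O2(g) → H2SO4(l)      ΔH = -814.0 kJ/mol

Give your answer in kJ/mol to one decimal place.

eq. 1 as written: -20.6 kJ/mol
eq. 2: not needed (H2O(l) appears nowhere else).
eq. 3 as written: -296.8 kJ/mol
eq. 4 as written (SO3(g) already on the product side): -395.7 kJ/mol
eq. 5 reversed and × 3 (H2SO4(l) must end up as a reactant; scale by 3 for the 3 H2SO4(l)): (-3)·(-814.0) = +2442.0 kJ/mol
ΔH = (1)·(-20.6) + (1)·(-296.8) + (1)·(-395.7) + (-3)·(-814.0) = 1728.9 kJ/mol

ΔH = 1728.9 kJ/mol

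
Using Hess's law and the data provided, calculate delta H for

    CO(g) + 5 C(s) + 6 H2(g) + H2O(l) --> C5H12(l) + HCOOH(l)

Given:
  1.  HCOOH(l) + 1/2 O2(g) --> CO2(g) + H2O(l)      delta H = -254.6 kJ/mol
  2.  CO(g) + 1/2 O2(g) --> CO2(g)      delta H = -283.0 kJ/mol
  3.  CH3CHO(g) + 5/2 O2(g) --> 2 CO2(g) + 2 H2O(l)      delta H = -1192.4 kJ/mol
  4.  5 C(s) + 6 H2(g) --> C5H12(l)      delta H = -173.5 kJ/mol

eq. 1 reversed (HCOOH(l) must end up as a product): +254.6 kJ/mol
eq. 2 as written (CO(g) already on the reactant side): -283.0 kJ/mol
eq. 3: not needed (CH3CHO(g) appears nowhere else).
eq. 4 as written (C5H12(l) already on the product side): -173.5 kJ/mol
Combining the equations, delta H = (-1)·(-254.6) + (1)·(-283.0) + (1)·(-173.5) = -201.9 kJ/mol

delta H = -201.9 kJ/mol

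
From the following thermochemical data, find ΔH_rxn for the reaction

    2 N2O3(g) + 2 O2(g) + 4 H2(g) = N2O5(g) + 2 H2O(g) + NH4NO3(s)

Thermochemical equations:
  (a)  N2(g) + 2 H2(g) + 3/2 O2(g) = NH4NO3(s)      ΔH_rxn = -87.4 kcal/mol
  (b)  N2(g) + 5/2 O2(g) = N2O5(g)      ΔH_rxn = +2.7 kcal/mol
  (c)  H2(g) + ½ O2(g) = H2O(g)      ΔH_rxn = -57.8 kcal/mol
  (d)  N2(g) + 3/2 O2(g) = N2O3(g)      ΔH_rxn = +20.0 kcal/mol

(a) as written (NH4NO3(s) already on the product side): -87.4 kcal/mol
(b) as written (N2O5(g) already on the product side): +2.7 kcal/mol
(c) × 2 (×2 to match 2 H2O(g) in the target): (2)·(-57.8) = -115.6 kcal/mol
(d) reversed and × 2 (N2O3(g) must end up as a reactant; scale by 2 for the 2 N2O3(g)): (-2)·(+20.0) = -40.0 kcal/mol
Combining the equations, ΔH_rxn = (1)·(-87.4) + (1)·(+2.7) + (2)·(-57.8) + (-2)·(+20.0) = -240.3 kcal/mol

ΔH_rxn = -240.3 kcal/mol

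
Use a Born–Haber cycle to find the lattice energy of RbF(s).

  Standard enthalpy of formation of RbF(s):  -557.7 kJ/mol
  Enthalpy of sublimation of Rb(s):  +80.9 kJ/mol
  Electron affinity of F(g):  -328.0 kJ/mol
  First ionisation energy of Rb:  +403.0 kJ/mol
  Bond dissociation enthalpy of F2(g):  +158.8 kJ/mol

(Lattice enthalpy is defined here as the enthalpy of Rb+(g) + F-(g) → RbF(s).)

U = -793.0 kJ/mol

ΔHf° = 1·ΔHsub + 1·(ΣIE) + 1/2·D(F2) + 1·EA + U
-557.7 = 1·(+80.9) + 1·(+403.0) + 1/2·(+158.8) + 1·(-328.0) + U
U = -557.7 − (+235.3) = -793.0 kJ/mol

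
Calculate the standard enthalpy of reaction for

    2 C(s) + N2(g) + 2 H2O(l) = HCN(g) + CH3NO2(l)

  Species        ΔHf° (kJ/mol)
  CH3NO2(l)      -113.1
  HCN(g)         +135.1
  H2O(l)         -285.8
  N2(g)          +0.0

Products: 1·(+135.1) + 1·(-113.1) = +22.0
Reactants: 2·(+0.0) + 1·(+0.0) + 2·(-285.8) = -571.6
ΔH°rxn = (+22.0) − (-571.6) = 593.6 kJ/mol

ΔH°rxn = 593.6 kJ/mol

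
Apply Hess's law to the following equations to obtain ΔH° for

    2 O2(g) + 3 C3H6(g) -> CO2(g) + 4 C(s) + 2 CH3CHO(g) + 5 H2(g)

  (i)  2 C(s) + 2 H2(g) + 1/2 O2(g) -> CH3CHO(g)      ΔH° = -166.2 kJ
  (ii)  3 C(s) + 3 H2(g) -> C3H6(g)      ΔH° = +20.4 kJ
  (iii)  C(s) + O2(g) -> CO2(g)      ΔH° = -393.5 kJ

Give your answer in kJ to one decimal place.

ΔH° = -787.1 kJ

(i) × 2: (2)·(-166.2) = -332.4 kJ
(ii) reversed and × 3: (-3)·(+20.4) = -61.2 kJ
(iii) as written: -393.5 kJ
ΔH° = (-332.4) + (-61.2) + (-393.5) = -787.1 kJ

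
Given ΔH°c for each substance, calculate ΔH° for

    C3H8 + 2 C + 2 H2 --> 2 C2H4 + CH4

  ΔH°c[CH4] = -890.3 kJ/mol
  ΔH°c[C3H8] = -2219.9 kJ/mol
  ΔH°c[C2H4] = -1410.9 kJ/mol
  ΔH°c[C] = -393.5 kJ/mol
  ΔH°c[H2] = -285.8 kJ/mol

ΔH° = 133.6 kJ/mol

With combustion enthalpies, reactants minus products:
= [1·(-2219.9) + 2·(-393.5) + 2·(-285.8)] − [2·(-1410.9) + 1·(-890.3)]
= 133.6 kJ/mol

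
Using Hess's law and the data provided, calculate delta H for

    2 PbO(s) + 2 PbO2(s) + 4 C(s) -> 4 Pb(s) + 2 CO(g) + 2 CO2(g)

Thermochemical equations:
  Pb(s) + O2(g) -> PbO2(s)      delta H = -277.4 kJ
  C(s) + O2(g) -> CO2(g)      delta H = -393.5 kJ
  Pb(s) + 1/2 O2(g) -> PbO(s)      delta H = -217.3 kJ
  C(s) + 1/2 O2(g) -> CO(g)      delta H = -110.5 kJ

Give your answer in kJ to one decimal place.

delta H = -18.6 kJ

equation 1 reversed and × 2 (PbO2(s) must end up as a reactant; scale by 2 for the 2 PbO2(s)): (-2)·(-277.4) = +554.8 kJ
equation 2 × 2 (×2 to match 2 CO2(g) in the target): (2)·(-393.5) = -787.0 kJ
equation 3 reversed and × 2 (PbO(s) must end up as a reactant; scale by 2 for the 2 PbO(s)): (-2)·(-217.3) = +434.6 kJ
equation 4 × 2 (scale by 2 for the 2 CO(g)): (2)·(-110.5) = -221.0 kJ
delta H = (+554.8) + (-787.0) + (+434.6) + (-221.0) = -18.6 kJ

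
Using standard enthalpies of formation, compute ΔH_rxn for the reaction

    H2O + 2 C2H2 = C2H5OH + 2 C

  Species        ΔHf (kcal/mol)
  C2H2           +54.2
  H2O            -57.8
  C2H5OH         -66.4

ΔH_rxn = -117.0 kcal/mol

ΔH°rxn = Σ nΔHf°(products) − Σ nΔHf°(reactants).
Products: 1·(-66.4) + 2·(+0.0) = -66.4
Reactants: 1·(-57.8) + 2·(+54.2) = +50.6
ΔH_rxn = (-66.4) − (+50.6) = -117.0 kcal/mol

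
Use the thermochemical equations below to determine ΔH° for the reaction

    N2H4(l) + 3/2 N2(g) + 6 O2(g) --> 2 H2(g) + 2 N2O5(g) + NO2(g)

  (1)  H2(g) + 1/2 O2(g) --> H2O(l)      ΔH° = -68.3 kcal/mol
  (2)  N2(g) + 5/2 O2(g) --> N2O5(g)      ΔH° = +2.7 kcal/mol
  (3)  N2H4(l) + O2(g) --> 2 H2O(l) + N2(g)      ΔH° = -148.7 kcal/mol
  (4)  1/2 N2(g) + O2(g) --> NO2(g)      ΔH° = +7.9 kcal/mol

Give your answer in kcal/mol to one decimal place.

ΔH° = 1.2 kcal/mol

(1) reversed and × 2 (reverse to put H2(g) on the product side; ×2 to match 2 H2(g) in the target): (-2)·(-68.3) = +136.6 kcal/mol
(2) × 2 (×2 to match 2 N2O5(g) in the target): (2)·(+2.7) = +5.4 kcal/mol
(3) as written (N2H4(l) already on the reactant side): -148.7 kcal/mol
(4) as written (NO2(g) already on the product side): +7.9 kcal/mol
Combining the equations, ΔH° = (+136.6) + (+5.4) + (-148.7) + (+7.9) = 1.2 kcal/mol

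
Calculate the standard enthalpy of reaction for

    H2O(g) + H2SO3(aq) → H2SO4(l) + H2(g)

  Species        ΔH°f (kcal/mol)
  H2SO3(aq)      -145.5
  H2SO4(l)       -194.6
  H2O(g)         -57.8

ΔH_rxn = 8.7 kcal/mol

Products: 1·(-194.6) + 1·(+0.0) = -194.6
Reactants: 1·(-57.8) + 1·(-145.5) = -203.3
ΔH_rxn = (-194.6) − (-203.3) = 8.7 kcal/mol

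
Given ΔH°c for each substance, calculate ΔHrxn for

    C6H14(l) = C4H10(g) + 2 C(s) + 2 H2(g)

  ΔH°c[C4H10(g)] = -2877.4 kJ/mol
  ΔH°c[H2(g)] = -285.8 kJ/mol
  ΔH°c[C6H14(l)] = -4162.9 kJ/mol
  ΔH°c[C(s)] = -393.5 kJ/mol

Using ΔH = Σ nΔHc°(reactants) − Σ nΔHc°(products):
= [1·(-4162.9)] − [1·(-2877.4) + 2·(-393.5) + 2·(-285.8)]
= 73.1 kJ/mol

ΔHrxn = 73.1 kJ/mol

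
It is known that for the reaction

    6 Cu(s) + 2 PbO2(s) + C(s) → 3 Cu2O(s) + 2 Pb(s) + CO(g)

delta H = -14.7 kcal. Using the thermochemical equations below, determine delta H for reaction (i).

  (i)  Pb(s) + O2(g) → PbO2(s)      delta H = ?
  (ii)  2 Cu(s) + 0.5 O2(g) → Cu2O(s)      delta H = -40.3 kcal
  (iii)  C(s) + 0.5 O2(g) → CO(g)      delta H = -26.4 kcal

(i) reversed and × 2 (reverse to put PbO2(s) on the reactant side; scale by 2 for the 2 PbO2(s)): contributes −2·x
(ii) × 3 (×3 to match 3 Cu2O(s) in the target): (3)·(-40.3) = -120.9 kcal
(iii) as written (CO(g) already on the product side): -26.4 kcal
-14.7 = (-120.9) + (-26.4) − 2·x
x = (-14.7 − (-147.3)) / (-2) = -66.3 kcal

delta H = -66.3 kcal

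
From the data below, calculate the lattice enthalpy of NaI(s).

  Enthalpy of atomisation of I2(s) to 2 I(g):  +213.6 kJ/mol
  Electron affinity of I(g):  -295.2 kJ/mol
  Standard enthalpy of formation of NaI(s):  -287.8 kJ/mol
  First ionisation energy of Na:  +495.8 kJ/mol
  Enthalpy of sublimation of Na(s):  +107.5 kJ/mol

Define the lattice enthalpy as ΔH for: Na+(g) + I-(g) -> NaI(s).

U = -702.7 kJ/mol

ΔHf° = 1·ΔHsub + 1·(ΣIE) + 1/2·D(I2) + 1·EA + U
-287.8 = 1·(+107.5) + 1·(+495.8) + 1/2·(+213.6) + 1·(-295.2) + U
U = -287.8 − (+414.9) = -702.7 kJ/mol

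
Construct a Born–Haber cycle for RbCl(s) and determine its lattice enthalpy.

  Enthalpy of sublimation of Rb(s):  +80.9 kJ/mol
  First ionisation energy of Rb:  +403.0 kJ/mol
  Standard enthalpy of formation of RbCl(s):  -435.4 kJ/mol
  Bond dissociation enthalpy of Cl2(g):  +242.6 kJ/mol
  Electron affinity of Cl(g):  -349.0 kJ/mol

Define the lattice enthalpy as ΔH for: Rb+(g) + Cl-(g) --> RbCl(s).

U = -691.6 kJ/mol

ΔHf° = 1·ΔHsub + 1·(ΣIE) + 1/2·D(Cl2) + 1·EA + U
-435.4 = 1·(+80.9) + 1·(+403.0) + 1/2·(+242.6) + 1·(-349.0) + U
U = -435.4 − (+256.2) = -691.6 kJ/mol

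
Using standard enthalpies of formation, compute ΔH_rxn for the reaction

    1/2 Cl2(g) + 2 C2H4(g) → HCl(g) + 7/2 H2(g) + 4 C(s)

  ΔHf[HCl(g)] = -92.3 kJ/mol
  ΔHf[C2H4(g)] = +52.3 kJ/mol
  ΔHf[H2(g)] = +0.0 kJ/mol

ΔH°rxn = Σ nΔHf°(products) − Σ nΔHf°(reactants).
Products: 1·(-92.3) + 7/2·(+0.0) + 4·(+0.0) = -92.3
Reactants: 1/2·(+0.0) + 2·(+52.3) = +104.6
ΔH_rxn = (-92.3) − (+104.6) = -196.9 kJ/mol

ΔH_rxn = -196.9 kJ/mol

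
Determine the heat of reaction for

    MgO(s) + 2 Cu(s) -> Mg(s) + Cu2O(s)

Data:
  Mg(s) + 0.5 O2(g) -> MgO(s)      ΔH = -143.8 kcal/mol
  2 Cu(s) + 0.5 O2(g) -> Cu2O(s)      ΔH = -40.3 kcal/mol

ΔH = 103.5 kcal/mol

equation 1 reversed (reverse to put MgO(s) on the reactant side): +143.8 kcal/mol
equation 2 as written (Cu2O(s) already on the product side): -40.3 kcal/mol
Since enthalpy is a state function, ΔH = (-1)·(-143.8) + (1)·(-40.3) = 103.5 kcal/mol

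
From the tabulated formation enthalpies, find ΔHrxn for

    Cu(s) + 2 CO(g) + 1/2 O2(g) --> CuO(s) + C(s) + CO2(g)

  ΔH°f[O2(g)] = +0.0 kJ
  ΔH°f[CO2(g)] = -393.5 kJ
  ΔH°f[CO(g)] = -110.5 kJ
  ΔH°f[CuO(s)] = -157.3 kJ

ΔHrxn = -329.8 kJ

Products: 1·(-157.3) + 1·(+0.0) + 1·(-393.5) = -550.8
Reactants: 1·(+0.0) + 2·(-110.5) + 1/2·(+0.0) = -221.0
ΔHrxn = (-550.8) − (-221.0) = -329.8 kJ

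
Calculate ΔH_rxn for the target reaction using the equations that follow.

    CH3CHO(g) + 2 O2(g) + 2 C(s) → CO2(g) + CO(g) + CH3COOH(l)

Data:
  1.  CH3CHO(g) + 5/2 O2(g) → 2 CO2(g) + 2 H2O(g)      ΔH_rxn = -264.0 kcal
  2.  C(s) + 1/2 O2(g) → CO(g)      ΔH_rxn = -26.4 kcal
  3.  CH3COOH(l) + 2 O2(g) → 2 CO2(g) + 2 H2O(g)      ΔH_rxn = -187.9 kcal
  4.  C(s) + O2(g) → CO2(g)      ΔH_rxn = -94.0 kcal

ΔH_rxn = -196.5 kcal

eq. 1 as written: -264.0 kcal
eq. 2 as written: -26.4 kcal
eq. 3 reversed: +187.9 kcal
eq. 4 as written: -94.0 kcal
ΔH_rxn = (-264.0) + (-26.4) + (+187.9) + (-94.0) = -196.5 kcal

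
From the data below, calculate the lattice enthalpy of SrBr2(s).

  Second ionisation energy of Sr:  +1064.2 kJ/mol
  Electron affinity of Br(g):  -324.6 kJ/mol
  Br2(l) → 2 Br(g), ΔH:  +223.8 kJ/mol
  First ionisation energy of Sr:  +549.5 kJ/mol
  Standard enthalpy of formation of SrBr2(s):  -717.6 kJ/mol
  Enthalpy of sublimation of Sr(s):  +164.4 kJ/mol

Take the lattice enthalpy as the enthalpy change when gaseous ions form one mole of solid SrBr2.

ΔHf° = 1·ΔHsub + 1·(ΣIE) + 1·D(Br2) + 2·EA + U
-717.6 = 1·(+164.4) + 1·(+1613.7) + 1·(+223.8) + 2·(-324.6) + U
U = -717.6 − (+1352.7) = -2070.3 kJ/mol

U = -2070.3 kJ/mol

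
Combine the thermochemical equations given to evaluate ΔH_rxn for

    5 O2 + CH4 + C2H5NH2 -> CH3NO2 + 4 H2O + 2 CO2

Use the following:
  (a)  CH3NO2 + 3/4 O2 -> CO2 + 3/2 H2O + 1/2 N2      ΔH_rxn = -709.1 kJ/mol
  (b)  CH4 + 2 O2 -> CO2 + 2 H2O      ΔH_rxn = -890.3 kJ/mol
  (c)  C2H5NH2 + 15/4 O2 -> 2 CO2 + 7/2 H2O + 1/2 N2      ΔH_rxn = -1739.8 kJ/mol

ΔH_rxn = -1921.0 kJ/mol

(a) reversed: +709.1 kJ/mol
(b) as written: -890.3 kJ/mol
(c) as written: -1739.8 kJ/mol
By Hess's law, ΔH_rxn = (-1)·(-709.1) + (1)·(-890.3) + (1)·(-1739.8) = -1921.0 kJ/mol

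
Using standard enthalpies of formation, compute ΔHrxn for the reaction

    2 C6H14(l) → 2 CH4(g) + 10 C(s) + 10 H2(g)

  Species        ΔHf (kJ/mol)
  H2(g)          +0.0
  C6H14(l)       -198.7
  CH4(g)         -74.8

ΔHrxn = 247.8 kJ/mol

ΔH°rxn = Σ nΔHf°(products) − Σ nΔHf°(reactants).
Products: 2·(-74.8) + 10·(+0.0) + 10·(+0.0) = -149.6
Reactants: 2·(-198.7) = -397.4
ΔHrxn = (-149.6) − (-397.4) = 247.8 kJ/mol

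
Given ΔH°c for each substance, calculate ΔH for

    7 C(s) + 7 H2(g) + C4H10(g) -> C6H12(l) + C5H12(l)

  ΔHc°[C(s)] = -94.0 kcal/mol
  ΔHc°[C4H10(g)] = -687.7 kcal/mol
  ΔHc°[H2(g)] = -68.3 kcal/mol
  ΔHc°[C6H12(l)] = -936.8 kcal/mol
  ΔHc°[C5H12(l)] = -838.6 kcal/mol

ΔH = -48.4 kcal/mol

With combustion enthalpies, reactants minus products:
= [7·(-94.0) + 7·(-68.3) + 1·(-687.7)] − [1·(-936.8) + 1·(-838.6)]
= -48.4 kcal/mol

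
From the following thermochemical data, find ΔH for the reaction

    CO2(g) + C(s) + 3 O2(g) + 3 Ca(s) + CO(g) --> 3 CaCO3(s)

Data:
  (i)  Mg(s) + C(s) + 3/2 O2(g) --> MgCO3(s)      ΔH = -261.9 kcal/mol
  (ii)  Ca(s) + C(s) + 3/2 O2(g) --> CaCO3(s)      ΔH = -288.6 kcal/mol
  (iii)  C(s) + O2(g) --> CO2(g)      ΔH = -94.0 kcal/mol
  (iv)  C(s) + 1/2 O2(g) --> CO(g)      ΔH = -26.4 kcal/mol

ΔH = -745.4 kcal/mol

(i): not needed (Mg(s) appears nowhere else).
(ii) × 3 (×3 to match 3 CaCO3(s) in the target): (3)·(-288.6) = -865.8 kcal/mol
(iii) reversed (CO2(g) must end up as a reactant): +94.0 kcal/mol
(iv) reversed (reverse to put CO(g) on the reactant side): +26.4 kcal/mol
Combining the equations, ΔH = (-865.8) + (+94.0) + (+26.4) = -745.4 kcal/mol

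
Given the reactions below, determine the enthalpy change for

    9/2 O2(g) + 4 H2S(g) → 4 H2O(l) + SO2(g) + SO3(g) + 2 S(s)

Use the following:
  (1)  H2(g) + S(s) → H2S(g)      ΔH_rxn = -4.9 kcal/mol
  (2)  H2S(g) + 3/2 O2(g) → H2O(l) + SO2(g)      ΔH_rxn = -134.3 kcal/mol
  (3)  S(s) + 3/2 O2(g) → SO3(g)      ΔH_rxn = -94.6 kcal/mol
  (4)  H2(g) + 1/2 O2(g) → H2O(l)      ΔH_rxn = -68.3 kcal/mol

ΔH_rxn = -419.1 kcal/mol

(1) reversed and × 3: (-3)·(-4.9) = +14.7 kcal/mol
(2) as written: -134.3 kcal/mol
(3) as written: -94.6 kcal/mol
(4) × 3: (3)·(-68.3) = -204.9 kcal/mol
ΔH_rxn = (-3)·(-4.9) + (1)·(-134.3) + (1)·(-94.6) + (3)·(-68.3) = -419.1 kcal/mol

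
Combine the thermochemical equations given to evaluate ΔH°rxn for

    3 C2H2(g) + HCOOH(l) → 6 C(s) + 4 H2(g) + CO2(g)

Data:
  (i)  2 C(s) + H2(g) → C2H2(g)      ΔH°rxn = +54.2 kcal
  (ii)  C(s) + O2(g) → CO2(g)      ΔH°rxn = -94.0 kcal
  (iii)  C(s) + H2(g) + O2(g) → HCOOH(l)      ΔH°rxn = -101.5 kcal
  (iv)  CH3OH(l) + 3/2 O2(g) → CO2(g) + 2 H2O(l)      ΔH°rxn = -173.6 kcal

ΔH°rxn = -155.1 kcal

(i) reversed and × 3 (C2H2(g) must end up as a reactant; scale by 3 for the 3 C2H2(g)): (-3)·(+54.2) = -162.6 kcal
(ii) as written: -94.0 kcal
(iii) reversed (reverse to put HCOOH(l) on the reactant side): +101.5 kcal
(iv): not needed (H2O(l) appears nowhere else).
ΔH°rxn = (-3)·(+54.2) + (1)·(-94.0) + (-1)·(-101.5) = -155.1 kcal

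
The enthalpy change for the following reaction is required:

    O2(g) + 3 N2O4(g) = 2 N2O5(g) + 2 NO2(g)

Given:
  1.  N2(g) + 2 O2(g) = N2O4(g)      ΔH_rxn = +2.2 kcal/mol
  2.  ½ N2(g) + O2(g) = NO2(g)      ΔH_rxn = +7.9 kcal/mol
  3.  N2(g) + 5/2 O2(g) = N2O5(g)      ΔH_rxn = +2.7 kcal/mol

eq. 1 reversed and × 3 (reverse to put N2O4(g) on the reactant side; ×3 to match 3 N2O4(g) in the target): (-3)·(+2.2) = -6.6 kcal/mol
eq. 2 × 2 (×2 to match 2 NO2(g) in the target): (2)·(+7.9) = +15.8 kcal/mol
eq. 3 × 2 (×2 to match 2 N2O5(g) in the target): (2)·(+2.7) = +5.4 kcal/mol
ΔH_rxn = (-3)·(+2.2) + (2)·(+7.9) + (2)·(+2.7) = 14.6 kcal/mol

ΔH_rxn = 14.6 kcal/mol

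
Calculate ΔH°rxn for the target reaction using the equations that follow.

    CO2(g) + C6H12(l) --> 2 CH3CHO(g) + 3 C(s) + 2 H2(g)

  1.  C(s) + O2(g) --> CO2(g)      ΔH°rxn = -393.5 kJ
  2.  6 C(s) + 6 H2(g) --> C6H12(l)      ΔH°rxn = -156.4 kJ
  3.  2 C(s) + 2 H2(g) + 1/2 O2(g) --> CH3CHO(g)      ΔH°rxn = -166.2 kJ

ΔH°rxn = 217.5 kJ

eq. 1 reversed: +393.5 kJ
eq. 2 reversed: +156.4 kJ
eq. 3 × 2: (2)·(-166.2) = -332.4 kJ
ΔH°rxn = (-1)·(-393.5) + (-1)·(-156.4) + (2)·(-166.2) = 217.5 kJ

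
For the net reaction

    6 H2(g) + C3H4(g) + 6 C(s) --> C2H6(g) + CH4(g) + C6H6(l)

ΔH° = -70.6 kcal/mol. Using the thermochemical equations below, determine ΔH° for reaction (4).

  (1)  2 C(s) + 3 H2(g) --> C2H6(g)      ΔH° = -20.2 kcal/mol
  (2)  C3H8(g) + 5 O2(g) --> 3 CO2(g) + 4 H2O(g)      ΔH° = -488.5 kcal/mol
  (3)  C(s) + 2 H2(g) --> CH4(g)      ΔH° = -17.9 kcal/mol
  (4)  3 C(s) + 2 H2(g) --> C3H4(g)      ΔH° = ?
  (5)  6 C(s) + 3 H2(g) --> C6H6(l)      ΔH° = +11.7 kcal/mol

(1) as written: -20.2 kcal/mol
(2): not needed.
(3) as written: -17.9 kcal/mol
(4) reversed: contributes −x
(5) as written: +11.7 kcal/mol
-70.6 = (-20.2) + (-17.9) + (+11.7) − x
x = (-70.6 − (-26.4)) / (-1) = 44.2 kcal/mol

ΔH° = 44.2 kcal/mol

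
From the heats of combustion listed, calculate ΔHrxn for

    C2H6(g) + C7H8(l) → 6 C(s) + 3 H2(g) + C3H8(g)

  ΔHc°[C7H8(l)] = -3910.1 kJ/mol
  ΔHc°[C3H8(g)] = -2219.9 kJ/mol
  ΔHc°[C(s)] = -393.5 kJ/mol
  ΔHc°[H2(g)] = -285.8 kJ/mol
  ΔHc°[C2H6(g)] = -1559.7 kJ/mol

ΔHrxn = -31.5 kJ/mol

Using ΔH = Σ nΔHc°(reactants) − Σ nΔHc°(products):
= [1·(-1559.7) + 1·(-3910.1)] − [6·(-393.5) + 3·(-285.8) + 1·(-2219.9)]
= -31.5 kJ/mol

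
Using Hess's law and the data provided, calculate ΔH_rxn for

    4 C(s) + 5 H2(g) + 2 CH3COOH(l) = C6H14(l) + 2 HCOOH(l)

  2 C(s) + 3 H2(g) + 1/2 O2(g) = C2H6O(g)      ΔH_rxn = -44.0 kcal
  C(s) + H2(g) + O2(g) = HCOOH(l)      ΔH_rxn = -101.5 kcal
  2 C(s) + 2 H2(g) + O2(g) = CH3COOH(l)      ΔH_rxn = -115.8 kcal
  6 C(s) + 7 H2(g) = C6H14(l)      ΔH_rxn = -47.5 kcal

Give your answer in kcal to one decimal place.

ΔH_rxn = -18.9 kcal

equation 1: not needed.
equation 2 × 2: (2)·(-101.5) = -203.0 kcal
equation 3 reversed and × 2: (-2)·(-115.8) = +231.6 kcal
equation 4 as written: -47.5 kcal
ΔH_rxn = (-203.0) + (+231.6) + (-47.5) = -18.9 kcal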